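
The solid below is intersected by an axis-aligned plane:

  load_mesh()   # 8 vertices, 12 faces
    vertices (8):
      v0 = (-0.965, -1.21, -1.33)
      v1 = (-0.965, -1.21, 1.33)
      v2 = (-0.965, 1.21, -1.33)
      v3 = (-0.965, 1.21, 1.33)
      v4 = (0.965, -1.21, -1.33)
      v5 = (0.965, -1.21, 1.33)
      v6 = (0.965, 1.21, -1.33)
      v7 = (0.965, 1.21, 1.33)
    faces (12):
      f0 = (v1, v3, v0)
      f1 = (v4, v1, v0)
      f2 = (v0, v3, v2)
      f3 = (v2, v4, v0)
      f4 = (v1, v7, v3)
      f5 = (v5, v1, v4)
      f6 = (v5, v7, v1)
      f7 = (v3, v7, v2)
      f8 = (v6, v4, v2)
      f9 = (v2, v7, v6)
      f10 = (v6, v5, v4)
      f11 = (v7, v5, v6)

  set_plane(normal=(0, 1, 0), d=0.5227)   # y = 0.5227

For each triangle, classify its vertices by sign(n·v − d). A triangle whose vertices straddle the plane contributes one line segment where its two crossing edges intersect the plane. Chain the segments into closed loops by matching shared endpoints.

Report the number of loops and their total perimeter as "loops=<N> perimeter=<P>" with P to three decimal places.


Straddling triangles (8 of 12):
  (v1,v3,v0) [-+-] → (-0.965, 0.5227, 1.33)–(-0.965, 0.5227, 0.574538)  len=0.7555
  (v0,v3,v2) [-++] → (-0.965, 0.5227, 0.574538)–(-0.965, 0.5227, -1.33)  len=1.9045
  (v2,v4,v0) [+--] → (-0.416864, 0.5227, -1.33)–(-0.965, 0.5227, -1.33)  len=0.5481
  (v1,v7,v3) [-++] → (0.416864, 0.5227, 1.33)–(-0.965, 0.5227, 1.33)  len=1.3819
  (v5,v7,v1) [-+-] → (0.965, 0.5227, 1.33)–(0.416864, 0.5227, 1.33)  len=0.5481
  (v6,v4,v2) [+-+] → (0.965, 0.5227, -1.33)–(-0.416864, 0.5227, -1.33)  len=1.3819
  (v6,v5,v4) [+--] → (0.965, 0.5227, -0.574538)–(0.965, 0.5227, -1.33)  len=0.7555
  (v7,v5,v6) [+-+] → (0.965, 0.5227, 1.33)–(0.965, 0.5227, -0.574538)  len=1.9045

Chained into 1 loop(s):
  loop 1: 8 segments, perimeter = 9.1800
Total perimeter = 9.180

loops=1 perimeter=9.180


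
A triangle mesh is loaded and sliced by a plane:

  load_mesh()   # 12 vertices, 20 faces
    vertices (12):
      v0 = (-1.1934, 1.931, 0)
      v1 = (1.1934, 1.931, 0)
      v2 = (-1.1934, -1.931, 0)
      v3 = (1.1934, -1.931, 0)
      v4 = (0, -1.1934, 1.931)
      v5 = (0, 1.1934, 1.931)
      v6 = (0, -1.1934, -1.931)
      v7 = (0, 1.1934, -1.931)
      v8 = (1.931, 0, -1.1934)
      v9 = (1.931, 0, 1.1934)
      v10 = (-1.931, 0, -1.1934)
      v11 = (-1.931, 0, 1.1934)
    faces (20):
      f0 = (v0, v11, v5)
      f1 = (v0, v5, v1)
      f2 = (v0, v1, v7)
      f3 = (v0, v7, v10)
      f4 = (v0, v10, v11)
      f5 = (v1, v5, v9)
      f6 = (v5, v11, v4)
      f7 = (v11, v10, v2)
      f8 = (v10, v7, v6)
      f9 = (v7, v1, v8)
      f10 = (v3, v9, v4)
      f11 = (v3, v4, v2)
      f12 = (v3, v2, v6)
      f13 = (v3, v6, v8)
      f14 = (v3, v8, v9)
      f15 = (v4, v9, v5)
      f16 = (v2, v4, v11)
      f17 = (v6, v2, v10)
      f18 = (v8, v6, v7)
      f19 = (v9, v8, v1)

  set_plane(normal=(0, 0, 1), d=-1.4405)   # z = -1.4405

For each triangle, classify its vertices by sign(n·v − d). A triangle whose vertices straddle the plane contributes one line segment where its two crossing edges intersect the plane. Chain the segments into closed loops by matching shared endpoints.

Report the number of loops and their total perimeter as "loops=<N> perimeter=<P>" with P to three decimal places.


Straddling triangles (8 of 20):
  (v0,v1,v7) [++-] → (0.30314, 1.38076, -1.4405)–(-0.30314, 1.38076, -1.4405)  len=0.6063
  (v0,v7,v10) [+-+] → (-0.30314, 1.38076, -1.4405)–(-1.2841, 0.399795, -1.4405)  len=1.3873
  (v10,v7,v6) [+--] → (-1.2841, 0.399795, -1.4405)–(-1.2841, -0.399795, -1.4405)  len=0.7996
  (v7,v1,v8) [-++] → (0.30314, 1.38076, -1.4405)–(1.2841, 0.399795, -1.4405)  len=1.3873
  (v3,v2,v6) [++-] → (-0.30314, -1.38076, -1.4405)–(0.30314, -1.38076, -1.4405)  len=0.6063
  (v3,v6,v8) [+-+] → (0.30314, -1.38076, -1.4405)–(1.2841, -0.399795, -1.4405)  len=1.3873
  (v6,v2,v10) [-++] → (-0.30314, -1.38076, -1.4405)–(-1.2841, -0.399795, -1.4405)  len=1.3873
  (v8,v6,v7) [+--] → (1.2841, -0.399795, -1.4405)–(1.2841, 0.399795, -1.4405)  len=0.7996

Chained into 1 loop(s):
  loop 1: 8 segments, perimeter = 8.3609
Total perimeter = 8.361

loops=1 perimeter=8.361


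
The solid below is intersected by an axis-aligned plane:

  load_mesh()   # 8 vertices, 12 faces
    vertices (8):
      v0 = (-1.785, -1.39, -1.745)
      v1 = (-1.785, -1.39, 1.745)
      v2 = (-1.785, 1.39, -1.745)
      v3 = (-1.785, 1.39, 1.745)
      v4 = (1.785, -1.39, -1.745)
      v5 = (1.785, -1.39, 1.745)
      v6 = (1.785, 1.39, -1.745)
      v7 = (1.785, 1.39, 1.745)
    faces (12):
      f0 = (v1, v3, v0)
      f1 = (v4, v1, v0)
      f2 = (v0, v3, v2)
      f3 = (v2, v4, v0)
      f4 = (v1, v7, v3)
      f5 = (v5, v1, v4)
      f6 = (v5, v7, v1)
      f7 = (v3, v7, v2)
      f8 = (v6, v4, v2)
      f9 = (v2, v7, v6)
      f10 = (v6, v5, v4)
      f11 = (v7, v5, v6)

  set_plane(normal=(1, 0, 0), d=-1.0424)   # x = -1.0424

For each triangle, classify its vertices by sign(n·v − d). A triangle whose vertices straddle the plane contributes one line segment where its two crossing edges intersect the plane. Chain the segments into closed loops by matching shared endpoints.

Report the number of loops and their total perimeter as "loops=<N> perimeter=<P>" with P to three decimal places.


Straddling triangles (8 of 12):
  (v4,v1,v0) [+--] → (-1.0424, -1.39, 1.01904)–(-1.0424, -1.39, -1.745)  len=2.7640
  (v2,v4,v0) [-+-] → (-1.0424, 0.811729, -1.745)–(-1.0424, -1.39, -1.745)  len=2.2017
  (v1,v7,v3) [-+-] → (-1.0424, -0.811729, 1.745)–(-1.0424, 1.39, 1.745)  len=2.2017
  (v5,v1,v4) [+-+] → (-1.0424, -1.39, 1.745)–(-1.0424, -1.39, 1.01904)  len=0.7260
  (v5,v7,v1) [++-] → (-1.0424, -0.811729, 1.745)–(-1.0424, -1.39, 1.745)  len=0.5783
  (v3,v7,v2) [-+-] → (-1.0424, 1.39, 1.745)–(-1.0424, 1.39, -1.01904)  len=2.7640
  (v6,v4,v2) [++-] → (-1.0424, 0.811729, -1.745)–(-1.0424, 1.39, -1.745)  len=0.5783
  (v2,v7,v6) [-++] → (-1.0424, 1.39, -1.01904)–(-1.0424, 1.39, -1.745)  len=0.7260

Chained into 1 loop(s):
  loop 1: 8 segments, perimeter = 12.5400
Total perimeter = 12.540

loops=1 perimeter=12.540


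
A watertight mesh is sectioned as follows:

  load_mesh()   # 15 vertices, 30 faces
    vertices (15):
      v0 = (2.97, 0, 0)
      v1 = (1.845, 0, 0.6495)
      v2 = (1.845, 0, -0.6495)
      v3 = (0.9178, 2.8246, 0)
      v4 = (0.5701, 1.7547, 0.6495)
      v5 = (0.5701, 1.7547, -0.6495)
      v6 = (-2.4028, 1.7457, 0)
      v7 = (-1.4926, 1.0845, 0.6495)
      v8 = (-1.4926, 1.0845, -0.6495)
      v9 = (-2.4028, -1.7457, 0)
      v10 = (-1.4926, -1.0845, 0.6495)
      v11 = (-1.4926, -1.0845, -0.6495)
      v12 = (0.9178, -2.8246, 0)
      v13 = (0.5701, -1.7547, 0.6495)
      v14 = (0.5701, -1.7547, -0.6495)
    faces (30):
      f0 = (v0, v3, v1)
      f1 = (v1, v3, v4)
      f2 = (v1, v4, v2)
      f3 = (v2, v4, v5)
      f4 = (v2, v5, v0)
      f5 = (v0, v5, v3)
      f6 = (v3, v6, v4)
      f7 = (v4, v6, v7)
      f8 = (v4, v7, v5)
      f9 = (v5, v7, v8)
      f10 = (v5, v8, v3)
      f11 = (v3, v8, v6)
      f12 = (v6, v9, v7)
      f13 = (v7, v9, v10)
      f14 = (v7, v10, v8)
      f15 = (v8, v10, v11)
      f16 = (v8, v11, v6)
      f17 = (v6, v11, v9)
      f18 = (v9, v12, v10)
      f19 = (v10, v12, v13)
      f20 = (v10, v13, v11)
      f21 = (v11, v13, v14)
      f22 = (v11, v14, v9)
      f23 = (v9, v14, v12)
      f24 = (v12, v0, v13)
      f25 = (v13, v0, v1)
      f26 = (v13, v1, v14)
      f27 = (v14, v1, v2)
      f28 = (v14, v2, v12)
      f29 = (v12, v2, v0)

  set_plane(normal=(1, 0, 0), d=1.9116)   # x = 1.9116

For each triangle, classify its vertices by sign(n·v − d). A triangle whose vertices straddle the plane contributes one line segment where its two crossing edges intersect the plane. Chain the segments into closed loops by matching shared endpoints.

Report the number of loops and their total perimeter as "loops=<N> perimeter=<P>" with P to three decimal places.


loops=1 perimeter=6.319

Straddling triangles (6 of 30):
  (v0,v3,v1) [+--] → (1.9116, 1.45676, 0)–(1.9116, 0, 0.61105)  len=1.5797
  (v2,v5,v0) [--+] → (1.9116, 0.773855, -0.286441)–(1.9116, 0, -0.61105)  len=0.8392
  (v0,v5,v3) [+--] → (1.9116, 0.773855, -0.286441)–(1.9116, 1.45676, 0)  len=0.7405
  (v12,v0,v13) [-+-] → (1.9116, -1.45676, 0)–(1.9116, -0.773855, 0.286441)  len=0.7405
  (v13,v0,v1) [-+-] → (1.9116, -0.773855, 0.286441)–(1.9116, 0, 0.61105)  len=0.8392
  (v12,v2,v0) [--+] → (1.9116, 0, -0.61105)–(1.9116, -1.45676, 0)  len=1.5797

Chained into 1 loop(s):
  loop 1: 6 segments, perimeter = 6.3189
Total perimeter = 6.319


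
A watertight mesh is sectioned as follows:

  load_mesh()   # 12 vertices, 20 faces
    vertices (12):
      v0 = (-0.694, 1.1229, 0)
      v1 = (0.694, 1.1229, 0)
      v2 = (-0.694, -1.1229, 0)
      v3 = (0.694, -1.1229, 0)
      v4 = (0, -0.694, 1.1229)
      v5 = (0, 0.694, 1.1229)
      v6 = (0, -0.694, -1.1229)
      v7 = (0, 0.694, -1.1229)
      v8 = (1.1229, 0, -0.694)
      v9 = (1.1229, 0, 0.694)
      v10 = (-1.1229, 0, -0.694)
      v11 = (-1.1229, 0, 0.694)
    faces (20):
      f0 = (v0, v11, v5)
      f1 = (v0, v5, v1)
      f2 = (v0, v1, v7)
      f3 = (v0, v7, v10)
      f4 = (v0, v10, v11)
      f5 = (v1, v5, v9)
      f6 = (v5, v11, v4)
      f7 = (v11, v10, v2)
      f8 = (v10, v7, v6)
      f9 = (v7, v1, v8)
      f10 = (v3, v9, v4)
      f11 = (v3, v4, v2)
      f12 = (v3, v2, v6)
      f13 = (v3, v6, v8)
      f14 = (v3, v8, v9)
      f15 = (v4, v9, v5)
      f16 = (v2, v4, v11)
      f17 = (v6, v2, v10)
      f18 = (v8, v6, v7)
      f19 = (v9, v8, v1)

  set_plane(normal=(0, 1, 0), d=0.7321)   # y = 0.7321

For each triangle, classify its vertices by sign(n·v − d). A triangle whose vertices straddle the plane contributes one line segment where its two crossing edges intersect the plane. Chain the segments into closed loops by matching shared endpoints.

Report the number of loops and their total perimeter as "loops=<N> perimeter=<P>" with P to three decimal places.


Straddling triangles (8 of 20):
  (v0,v11,v5) [+--] → (-0.843269, 0.7321, 0.241531)–(-0.0616493, 0.7321, 1.02315)  len=1.1054
  (v0,v5,v1) [+-+] → (-0.0616493, 0.7321, 1.02315)–(0.0616493, 0.7321, 1.02315)  len=0.1233
  (v0,v1,v7) [++-] → (0.0616493, 0.7321, -1.02315)–(-0.0616493, 0.7321, -1.02315)  len=0.1233
  (v0,v7,v10) [+--] → (-0.0616493, 0.7321, -1.02315)–(-0.843269, 0.7321, -0.241531)  len=1.1054
  (v0,v10,v11) [+--] → (-0.843269, 0.7321, -0.241531)–(-0.843269, 0.7321, 0.241531)  len=0.4831
  (v1,v5,v9) [+--] → (0.0616493, 0.7321, 1.02315)–(0.843269, 0.7321, 0.241531)  len=1.1054
  (v7,v1,v8) [-+-] → (0.0616493, 0.7321, -1.02315)–(0.843269, 0.7321, -0.241531)  len=1.1054
  (v9,v8,v1) [--+] → (0.843269, 0.7321, -0.241531)–(0.843269, 0.7321, 0.241531)  len=0.4831

Chained into 1 loop(s):
  loop 1: 8 segments, perimeter = 5.6342
Total perimeter = 5.634

loops=1 perimeter=5.634


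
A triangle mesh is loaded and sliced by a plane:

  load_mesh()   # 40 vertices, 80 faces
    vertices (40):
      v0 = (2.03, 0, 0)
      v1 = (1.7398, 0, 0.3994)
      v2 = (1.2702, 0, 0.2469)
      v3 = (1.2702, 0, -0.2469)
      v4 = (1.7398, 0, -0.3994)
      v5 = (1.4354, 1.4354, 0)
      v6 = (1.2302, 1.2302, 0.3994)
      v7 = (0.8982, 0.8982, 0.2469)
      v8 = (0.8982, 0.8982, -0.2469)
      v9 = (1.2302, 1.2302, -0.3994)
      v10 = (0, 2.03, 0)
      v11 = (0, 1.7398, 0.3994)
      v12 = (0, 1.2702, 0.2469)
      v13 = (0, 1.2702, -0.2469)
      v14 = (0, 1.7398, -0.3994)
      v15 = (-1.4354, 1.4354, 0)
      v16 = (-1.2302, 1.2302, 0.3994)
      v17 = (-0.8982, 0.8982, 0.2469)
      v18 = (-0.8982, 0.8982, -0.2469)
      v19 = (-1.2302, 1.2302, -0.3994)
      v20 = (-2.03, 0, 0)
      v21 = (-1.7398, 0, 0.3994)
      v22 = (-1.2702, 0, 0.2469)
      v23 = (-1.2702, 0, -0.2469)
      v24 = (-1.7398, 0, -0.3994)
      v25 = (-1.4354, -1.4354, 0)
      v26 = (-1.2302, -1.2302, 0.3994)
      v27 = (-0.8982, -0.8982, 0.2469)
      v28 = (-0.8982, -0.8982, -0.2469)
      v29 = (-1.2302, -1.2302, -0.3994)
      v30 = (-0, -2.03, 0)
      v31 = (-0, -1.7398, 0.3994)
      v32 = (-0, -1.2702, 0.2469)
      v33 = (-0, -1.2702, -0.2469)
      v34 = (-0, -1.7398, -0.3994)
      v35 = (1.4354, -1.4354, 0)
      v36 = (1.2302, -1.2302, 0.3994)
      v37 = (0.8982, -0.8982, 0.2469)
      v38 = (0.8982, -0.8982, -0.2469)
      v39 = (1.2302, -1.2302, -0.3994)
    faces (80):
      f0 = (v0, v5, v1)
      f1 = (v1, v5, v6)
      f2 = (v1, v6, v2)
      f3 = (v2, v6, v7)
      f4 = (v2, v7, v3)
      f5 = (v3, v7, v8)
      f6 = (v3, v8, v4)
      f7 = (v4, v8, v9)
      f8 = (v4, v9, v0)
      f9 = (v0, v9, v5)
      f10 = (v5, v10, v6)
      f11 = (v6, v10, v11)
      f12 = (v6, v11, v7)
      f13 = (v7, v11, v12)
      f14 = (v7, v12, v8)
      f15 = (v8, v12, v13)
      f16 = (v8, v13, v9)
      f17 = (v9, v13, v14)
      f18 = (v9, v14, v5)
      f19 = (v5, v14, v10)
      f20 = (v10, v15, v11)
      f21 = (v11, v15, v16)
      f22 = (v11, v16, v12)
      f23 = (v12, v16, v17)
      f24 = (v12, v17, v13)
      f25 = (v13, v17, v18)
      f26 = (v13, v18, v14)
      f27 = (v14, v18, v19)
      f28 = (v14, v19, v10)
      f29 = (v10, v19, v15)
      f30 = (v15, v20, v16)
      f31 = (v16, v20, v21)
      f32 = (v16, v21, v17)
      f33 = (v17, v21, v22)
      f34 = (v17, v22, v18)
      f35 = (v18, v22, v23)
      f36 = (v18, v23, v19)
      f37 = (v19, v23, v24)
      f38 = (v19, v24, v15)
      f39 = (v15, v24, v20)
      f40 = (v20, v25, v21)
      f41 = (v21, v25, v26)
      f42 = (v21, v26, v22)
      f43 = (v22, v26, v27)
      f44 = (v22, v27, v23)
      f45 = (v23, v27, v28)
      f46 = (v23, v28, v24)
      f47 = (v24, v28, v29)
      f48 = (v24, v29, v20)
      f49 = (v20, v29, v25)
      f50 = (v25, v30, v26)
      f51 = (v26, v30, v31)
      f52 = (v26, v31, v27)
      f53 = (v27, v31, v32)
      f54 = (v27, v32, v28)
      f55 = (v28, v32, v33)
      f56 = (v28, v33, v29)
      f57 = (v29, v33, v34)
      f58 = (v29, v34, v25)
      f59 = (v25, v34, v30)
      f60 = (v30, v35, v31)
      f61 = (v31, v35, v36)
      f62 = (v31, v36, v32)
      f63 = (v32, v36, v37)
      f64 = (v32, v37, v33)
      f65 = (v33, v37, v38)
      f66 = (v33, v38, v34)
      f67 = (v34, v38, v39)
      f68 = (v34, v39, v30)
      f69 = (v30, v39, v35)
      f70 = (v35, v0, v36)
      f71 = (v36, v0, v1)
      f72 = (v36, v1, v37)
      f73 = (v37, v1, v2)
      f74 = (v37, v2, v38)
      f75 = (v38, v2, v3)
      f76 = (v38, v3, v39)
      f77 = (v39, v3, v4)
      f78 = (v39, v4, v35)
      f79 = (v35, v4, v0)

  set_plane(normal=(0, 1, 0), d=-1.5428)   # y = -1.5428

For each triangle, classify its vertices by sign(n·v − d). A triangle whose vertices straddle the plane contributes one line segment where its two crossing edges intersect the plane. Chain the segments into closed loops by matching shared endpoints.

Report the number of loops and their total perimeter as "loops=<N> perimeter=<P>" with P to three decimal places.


Straddling triangles (14 of 80):
  (v25,v30,v26) [+-+] → (-1.17613, -1.5428, 0)–(-0.749379, -1.5428, 0.243295)  len=0.4912
  (v26,v30,v31) [+--] → (-0.749379, -1.5428, 0.243295)–(-0.475568, -1.5428, 0.3994)  len=0.3152
  (v26,v31,v27) [+-+] → (-0.475568, -1.5428, 0.3994)–(-0.210249, -1.5428, 0.363703)  len=0.2677
  (v27,v31,v32) [+-+] → (-0.210249, -1.5428, 0.363703)–(0, -1.5428, 0.335425)  len=0.2121
  (v29,v33,v34) [++-] → (0, -1.5428, -0.335425)–(-0.475568, -1.5428, -0.3994)  len=0.4799
  (v29,v34,v25) [+-+] → (-0.475568, -1.5428, -0.3994)–(-0.928955, -1.5428, -0.140918)  len=0.5219
  (v25,v34,v30) [+--] → (-0.928955, -1.5428, -0.140918)–(-1.17613, -1.5428, 0)  len=0.2845
  (v30,v35,v31) [-+-] → (1.17613, -1.5428, 0)–(0.928955, -1.5428, 0.140918)  len=0.2845
  (v31,v35,v36) [-++] → (0.928955, -1.5428, 0.140918)–(0.475568, -1.5428, 0.3994)  len=0.5219
  (v31,v36,v32) [-++] → (0.475568, -1.5428, 0.3994)–(0, -1.5428, 0.335425)  len=0.4799
  (v33,v38,v34) [++-] → (0.210249, -1.5428, -0.363703)–(0, -1.5428, -0.335425)  len=0.2121
  (v34,v38,v39) [-++] → (0.210249, -1.5428, -0.363703)–(0.475568, -1.5428, -0.3994)  len=0.2677
  (v34,v39,v30) [-+-] → (0.475568, -1.5428, -0.3994)–(0.749379, -1.5428, -0.243295)  len=0.3152
  (v30,v39,v35) [-++] → (0.749379, -1.5428, -0.243295)–(1.17613, -1.5428, 0)  len=0.4912

Chained into 1 loop(s):
  loop 1: 14 segments, perimeter = 5.1451
Total perimeter = 5.145

loops=1 perimeter=5.145


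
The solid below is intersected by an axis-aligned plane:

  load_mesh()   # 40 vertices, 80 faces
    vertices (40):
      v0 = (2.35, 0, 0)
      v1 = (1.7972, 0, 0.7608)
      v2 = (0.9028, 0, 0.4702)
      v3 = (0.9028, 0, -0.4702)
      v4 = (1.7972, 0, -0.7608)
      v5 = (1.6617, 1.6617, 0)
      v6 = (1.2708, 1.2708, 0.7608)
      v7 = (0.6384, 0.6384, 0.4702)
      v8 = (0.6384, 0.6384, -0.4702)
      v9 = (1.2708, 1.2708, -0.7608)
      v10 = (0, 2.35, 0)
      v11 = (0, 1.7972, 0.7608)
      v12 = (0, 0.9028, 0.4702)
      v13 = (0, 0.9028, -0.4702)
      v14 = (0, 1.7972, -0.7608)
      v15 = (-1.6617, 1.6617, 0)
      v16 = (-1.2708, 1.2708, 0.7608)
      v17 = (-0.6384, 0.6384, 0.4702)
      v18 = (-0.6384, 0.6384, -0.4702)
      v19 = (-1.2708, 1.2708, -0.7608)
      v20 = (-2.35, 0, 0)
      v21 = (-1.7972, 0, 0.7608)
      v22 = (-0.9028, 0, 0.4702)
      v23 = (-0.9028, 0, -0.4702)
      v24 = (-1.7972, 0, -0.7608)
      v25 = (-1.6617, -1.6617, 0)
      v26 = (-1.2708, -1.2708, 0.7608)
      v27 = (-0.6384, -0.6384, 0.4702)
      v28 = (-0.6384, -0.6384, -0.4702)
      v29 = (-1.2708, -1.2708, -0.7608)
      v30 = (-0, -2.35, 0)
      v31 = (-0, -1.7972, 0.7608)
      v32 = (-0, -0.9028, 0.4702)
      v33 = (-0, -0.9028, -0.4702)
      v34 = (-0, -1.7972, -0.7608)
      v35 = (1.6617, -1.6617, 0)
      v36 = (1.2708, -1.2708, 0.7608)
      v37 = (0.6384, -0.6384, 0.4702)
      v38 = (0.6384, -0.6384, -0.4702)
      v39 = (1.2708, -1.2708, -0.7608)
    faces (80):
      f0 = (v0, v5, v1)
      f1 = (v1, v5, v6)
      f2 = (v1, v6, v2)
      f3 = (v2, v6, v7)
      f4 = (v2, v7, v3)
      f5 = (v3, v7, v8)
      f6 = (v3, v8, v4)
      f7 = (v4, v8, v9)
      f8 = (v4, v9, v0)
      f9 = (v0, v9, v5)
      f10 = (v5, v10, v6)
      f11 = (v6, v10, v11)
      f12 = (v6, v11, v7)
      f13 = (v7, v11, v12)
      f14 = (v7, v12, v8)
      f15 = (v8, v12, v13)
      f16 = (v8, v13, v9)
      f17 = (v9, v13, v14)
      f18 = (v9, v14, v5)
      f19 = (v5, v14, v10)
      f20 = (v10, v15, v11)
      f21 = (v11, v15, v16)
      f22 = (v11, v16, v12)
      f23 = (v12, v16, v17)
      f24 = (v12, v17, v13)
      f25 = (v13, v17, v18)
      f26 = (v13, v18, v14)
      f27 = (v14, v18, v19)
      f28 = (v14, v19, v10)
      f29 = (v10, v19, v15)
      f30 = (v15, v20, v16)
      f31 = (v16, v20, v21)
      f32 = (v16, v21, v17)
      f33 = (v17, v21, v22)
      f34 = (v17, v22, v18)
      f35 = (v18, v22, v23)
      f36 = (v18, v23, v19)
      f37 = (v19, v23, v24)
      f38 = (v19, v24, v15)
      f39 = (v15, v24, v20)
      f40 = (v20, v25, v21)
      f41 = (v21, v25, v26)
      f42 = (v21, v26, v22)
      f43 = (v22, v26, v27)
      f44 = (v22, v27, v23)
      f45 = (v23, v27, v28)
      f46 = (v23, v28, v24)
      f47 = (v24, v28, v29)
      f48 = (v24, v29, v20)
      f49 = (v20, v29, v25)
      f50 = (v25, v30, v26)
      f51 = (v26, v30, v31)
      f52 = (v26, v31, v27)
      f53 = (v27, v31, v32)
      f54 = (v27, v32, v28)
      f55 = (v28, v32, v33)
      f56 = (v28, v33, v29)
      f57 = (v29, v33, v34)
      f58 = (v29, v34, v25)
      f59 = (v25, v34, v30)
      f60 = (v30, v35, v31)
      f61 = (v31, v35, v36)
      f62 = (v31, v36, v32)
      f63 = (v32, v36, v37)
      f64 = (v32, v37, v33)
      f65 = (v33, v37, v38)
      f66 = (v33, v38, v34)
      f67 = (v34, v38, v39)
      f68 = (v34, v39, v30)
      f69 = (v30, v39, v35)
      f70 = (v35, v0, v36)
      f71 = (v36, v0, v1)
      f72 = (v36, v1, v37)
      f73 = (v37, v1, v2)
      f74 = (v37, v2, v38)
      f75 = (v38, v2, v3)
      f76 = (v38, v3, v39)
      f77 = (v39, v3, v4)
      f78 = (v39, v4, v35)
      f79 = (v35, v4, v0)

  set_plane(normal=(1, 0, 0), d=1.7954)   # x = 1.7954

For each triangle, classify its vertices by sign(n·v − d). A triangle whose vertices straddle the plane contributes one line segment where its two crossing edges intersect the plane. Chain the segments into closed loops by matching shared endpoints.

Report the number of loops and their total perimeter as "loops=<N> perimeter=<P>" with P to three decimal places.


loops=1 perimeter=6.162

Straddling triangles (14 of 80):
  (v0,v5,v1) [+-+] → (1.7954, 1.33892, 0)–(1.7954, 0.0220742, 0.750693)  len=1.5158
  (v1,v5,v6) [+--] → (1.7954, 0.0220742, 0.750693)–(1.7954, 0.00434544, 0.7608)  len=0.0204
  (v1,v6,v2) [+--] → (1.7954, 0.00434544, 0.7608)–(1.7954, 0, 0.760215)  len=0.0044
  (v3,v8,v4) [--+] → (1.7954, 0.000991647, -0.760349)–(1.7954, 0, -0.760215)  len=0.0010
  (v4,v8,v9) [+--] → (1.7954, 0.000991647, -0.760349)–(1.7954, 0.00434544, -0.7608)  len=0.0034
  (v4,v9,v0) [+-+] → (1.7954, 0.00434544, -0.7608)–(1.7954, 0.653063, -0.390974)  len=0.7467
  (v0,v9,v5) [+--] → (1.7954, 0.653063, -0.390974)–(1.7954, 1.33892, 0)  len=0.7895
  (v35,v0,v36) [-+-] → (1.7954, -1.33892, 0)–(1.7954, -0.653063, 0.390974)  len=0.7895
  (v36,v0,v1) [-++] → (1.7954, -0.653063, 0.390974)–(1.7954, -0.00434544, 0.7608)  len=0.7467
  (v36,v1,v37) [-+-] → (1.7954, -0.00434544, 0.7608)–(1.7954, -0.000991647, 0.760349)  len=0.0034
  (v37,v1,v2) [-+-] → (1.7954, -0.000991647, 0.760349)–(1.7954, 0, 0.760215)  len=0.0010
  (v39,v3,v4) [--+] → (1.7954, 0, -0.760215)–(1.7954, -0.00434544, -0.7608)  len=0.0044
  (v39,v4,v35) [-+-] → (1.7954, -0.00434544, -0.7608)–(1.7954, -0.0220742, -0.750693)  len=0.0204
  (v35,v4,v0) [-++] → (1.7954, -0.0220742, -0.750693)–(1.7954, -1.33892, 0)  len=1.5158

Chained into 1 loop(s):
  loop 1: 14 segments, perimeter = 6.1623
Total perimeter = 6.162


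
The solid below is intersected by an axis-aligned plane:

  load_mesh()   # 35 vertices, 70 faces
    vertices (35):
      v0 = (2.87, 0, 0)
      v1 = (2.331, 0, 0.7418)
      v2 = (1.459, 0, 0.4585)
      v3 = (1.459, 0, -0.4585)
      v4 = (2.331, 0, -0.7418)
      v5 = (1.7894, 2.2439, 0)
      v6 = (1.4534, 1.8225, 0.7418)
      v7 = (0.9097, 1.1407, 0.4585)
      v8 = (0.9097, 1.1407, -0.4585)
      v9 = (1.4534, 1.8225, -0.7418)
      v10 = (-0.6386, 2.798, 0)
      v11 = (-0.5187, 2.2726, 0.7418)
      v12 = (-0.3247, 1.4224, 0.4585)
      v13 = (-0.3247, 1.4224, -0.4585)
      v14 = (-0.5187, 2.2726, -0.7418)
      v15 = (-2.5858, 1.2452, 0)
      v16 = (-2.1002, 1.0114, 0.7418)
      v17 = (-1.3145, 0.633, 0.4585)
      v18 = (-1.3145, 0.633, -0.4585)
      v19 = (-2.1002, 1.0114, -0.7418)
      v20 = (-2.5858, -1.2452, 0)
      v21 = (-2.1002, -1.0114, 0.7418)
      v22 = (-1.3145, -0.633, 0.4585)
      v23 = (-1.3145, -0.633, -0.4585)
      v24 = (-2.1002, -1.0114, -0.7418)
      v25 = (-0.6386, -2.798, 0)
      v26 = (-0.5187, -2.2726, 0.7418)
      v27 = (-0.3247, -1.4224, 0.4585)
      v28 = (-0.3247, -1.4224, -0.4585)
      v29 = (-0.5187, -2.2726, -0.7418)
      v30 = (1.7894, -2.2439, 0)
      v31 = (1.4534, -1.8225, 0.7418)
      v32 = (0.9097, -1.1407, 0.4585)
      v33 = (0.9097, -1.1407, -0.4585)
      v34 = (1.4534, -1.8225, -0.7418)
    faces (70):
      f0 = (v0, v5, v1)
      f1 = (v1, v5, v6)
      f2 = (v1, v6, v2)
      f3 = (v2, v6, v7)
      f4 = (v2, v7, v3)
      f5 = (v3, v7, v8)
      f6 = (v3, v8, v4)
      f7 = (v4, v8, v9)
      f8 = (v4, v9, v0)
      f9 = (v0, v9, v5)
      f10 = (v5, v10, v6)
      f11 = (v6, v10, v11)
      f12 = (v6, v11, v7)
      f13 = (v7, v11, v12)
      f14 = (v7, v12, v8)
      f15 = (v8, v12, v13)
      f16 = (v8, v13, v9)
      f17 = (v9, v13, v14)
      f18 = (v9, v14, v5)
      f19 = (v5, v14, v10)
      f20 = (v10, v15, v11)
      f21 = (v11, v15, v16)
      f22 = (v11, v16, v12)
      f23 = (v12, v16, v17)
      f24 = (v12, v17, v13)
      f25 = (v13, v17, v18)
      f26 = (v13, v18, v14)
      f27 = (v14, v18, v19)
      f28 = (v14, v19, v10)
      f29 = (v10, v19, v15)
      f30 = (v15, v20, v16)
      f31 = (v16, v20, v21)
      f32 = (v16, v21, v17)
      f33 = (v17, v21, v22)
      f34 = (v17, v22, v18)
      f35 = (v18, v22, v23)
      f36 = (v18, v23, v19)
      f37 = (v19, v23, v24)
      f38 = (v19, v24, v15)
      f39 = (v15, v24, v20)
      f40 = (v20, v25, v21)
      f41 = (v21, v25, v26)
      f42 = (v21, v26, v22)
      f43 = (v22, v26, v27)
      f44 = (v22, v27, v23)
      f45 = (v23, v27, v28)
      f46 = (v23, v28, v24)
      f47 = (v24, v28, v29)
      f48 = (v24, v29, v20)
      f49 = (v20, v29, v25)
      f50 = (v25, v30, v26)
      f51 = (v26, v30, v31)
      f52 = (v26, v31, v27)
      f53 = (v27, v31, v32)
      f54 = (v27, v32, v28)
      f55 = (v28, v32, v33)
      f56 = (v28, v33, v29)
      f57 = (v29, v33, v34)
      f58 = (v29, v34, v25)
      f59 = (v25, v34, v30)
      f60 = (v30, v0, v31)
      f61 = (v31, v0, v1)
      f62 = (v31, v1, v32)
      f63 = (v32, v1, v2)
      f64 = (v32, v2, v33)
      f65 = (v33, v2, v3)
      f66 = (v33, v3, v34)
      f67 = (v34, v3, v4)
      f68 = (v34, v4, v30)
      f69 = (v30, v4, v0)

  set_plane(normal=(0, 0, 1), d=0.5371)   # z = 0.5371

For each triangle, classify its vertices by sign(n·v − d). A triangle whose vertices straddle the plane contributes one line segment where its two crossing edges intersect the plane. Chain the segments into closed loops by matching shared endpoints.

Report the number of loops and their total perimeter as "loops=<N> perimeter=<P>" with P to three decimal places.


Straddling triangles (28 of 70):
  (v0,v5,v1) [--+] → (2.18155, 0.619205, 0.5371)–(2.47974, 0, 0.5371)  len=0.6873
  (v1,v5,v6) [+-+] → (2.18155, 0.619205, 0.5371)–(1.54612, 1.93879, 0.5371)  len=1.4646
  (v1,v6,v2) [++-] → (1.45745, 0.505642, 0.5371)–(1.70093, 0, 0.5371)  len=0.5612
  (v2,v6,v7) [-+-] → (1.45745, 0.505642, 0.5371)–(1.06055, 1.32986, 0.5371)  len=0.9148
  (v5,v10,v6) [--+] → (0.876112, 2.09169, 0.5371)–(1.54612, 1.93879, 0.5371)  len=0.6872
  (v6,v10,v11) [+-+] → (0.876112, 2.09169, 0.5371)–(-0.551786, 2.41758, 0.5371)  len=1.4646
  (v6,v11,v7) [++-] → (0.513398, 1.45474, 0.5371)–(1.06055, 1.32986, 0.5371)  len=0.5612
  (v7,v11,v12) [-+-] → (0.513398, 1.45474, 0.5371)–(-0.378524, 1.65828, 0.5371)  len=0.9149
  (v10,v15,v11) [--+] → (-1.08912, 1.98909, 0.5371)–(-0.551786, 2.41758, 0.5371)  len=0.6873
  (v11,v15,v16) [+-+] → (-1.08912, 1.98909, 0.5371)–(-2.2342, 1.07592, 0.5371)  len=1.4646
  (v11,v16,v12) [++-] → (-0.817303, 1.30837, 0.5371)–(-0.378524, 1.65828, 0.5371)  len=0.5612
  (v12,v16,v17) [-+-] → (-0.817303, 1.30837, 0.5371)–(-1.53249, 0.737985, 0.5371)  len=0.9148
  (v15,v20,v16) [--+] → (-2.2342, 0.38869, 0.5371)–(-2.2342, 1.07592, 0.5371)  len=0.6872
  (v16,v20,v21) [+-+] → (-2.2342, 0.38869, 0.5371)–(-2.2342, -1.07592, 0.5371)  len=1.4646
  (v16,v21,v17) [++-] → (-1.53249, 0.17677, 0.5371)–(-1.53249, 0.737985, 0.5371)  len=0.5612
  (v17,v21,v22) [-+-] → (-1.53249, 0.17677, 0.5371)–(-1.53249, -0.737985, 0.5371)  len=0.9148
  (v20,v25,v21) [--+] → (-1.69687, -1.50441, 0.5371)–(-2.2342, -1.07592, 0.5371)  len=0.6873
  (v21,v25,v26) [+-+] → (-1.69687, -1.50441, 0.5371)–(-0.551786, -2.41758, 0.5371)  len=1.4646
  (v21,v26,v22) [++-] → (-1.09371, -1.0879, 0.5371)–(-1.53249, -0.737985, 0.5371)  len=0.5612
  (v22,v26,v27) [-+-] → (-1.09371, -1.0879, 0.5371)–(-0.378524, -1.65828, 0.5371)  len=0.9148
  (v25,v30,v26) [--+] → (0.118221, -2.26468, 0.5371)–(-0.551786, -2.41758, 0.5371)  len=0.6872
  (v26,v30,v31) [+-+] → (0.118221, -2.26468, 0.5371)–(1.54612, -1.93879, 0.5371)  len=1.4646
  (v26,v31,v27) [++-] → (0.168624, -1.53341, 0.5371)–(-0.378524, -1.65828, 0.5371)  len=0.5612
  (v27,v31,v32) [-+-] → (0.168624, -1.53341, 0.5371)–(1.06055, -1.32986, 0.5371)  len=0.9149
  (v30,v0,v31) [--+] → (1.84431, -1.31958, 0.5371)–(1.54612, -1.93879, 0.5371)  len=0.6873
  (v31,v0,v1) [+-+] → (1.84431, -1.31958, 0.5371)–(2.47974, 0, 0.5371)  len=1.4646
  (v31,v1,v32) [++-] → (1.30403, -0.824219, 0.5371)–(1.06055, -1.32986, 0.5371)  len=0.5612
  (v32,v1,v2) [-+-] → (1.30403, -0.824219, 0.5371)–(1.70093, 0, 0.5371)  len=0.9148

Chained into 2 loop(s):
  loop 1: 14 segments, perimeter = 15.0630
  loop 2: 14 segments, perimeter = 10.3321
Total perimeter = 25.395

loops=2 perimeter=25.395


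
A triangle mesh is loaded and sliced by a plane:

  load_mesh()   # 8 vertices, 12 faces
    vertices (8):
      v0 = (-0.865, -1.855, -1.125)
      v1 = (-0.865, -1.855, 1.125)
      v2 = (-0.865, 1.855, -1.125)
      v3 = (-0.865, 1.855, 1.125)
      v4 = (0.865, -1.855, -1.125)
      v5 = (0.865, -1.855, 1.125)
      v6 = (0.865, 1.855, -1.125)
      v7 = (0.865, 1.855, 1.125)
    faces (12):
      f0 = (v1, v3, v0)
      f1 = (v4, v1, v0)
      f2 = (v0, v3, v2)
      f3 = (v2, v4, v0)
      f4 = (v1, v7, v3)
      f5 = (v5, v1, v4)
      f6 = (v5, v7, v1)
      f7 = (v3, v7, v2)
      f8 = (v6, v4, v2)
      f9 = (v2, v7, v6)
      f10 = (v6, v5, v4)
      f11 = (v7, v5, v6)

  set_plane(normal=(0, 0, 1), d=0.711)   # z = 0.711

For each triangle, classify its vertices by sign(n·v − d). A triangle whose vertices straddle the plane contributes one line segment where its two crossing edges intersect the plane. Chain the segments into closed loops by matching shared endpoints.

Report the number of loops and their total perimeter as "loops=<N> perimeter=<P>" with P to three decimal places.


loops=1 perimeter=10.880

Straddling triangles (8 of 12):
  (v1,v3,v0) [++-] → (-0.865, 1.17236, 0.711)–(-0.865, -1.855, 0.711)  len=3.0274
  (v4,v1,v0) [-+-] → (-0.54668, -1.855, 0.711)–(-0.865, -1.855, 0.711)  len=0.3183
  (v0,v3,v2) [-+-] → (-0.865, 1.17236, 0.711)–(-0.865, 1.855, 0.711)  len=0.6826
  (v5,v1,v4) [++-] → (-0.54668, -1.855, 0.711)–(0.865, -1.855, 0.711)  len=1.4117
  (v3,v7,v2) [++-] → (0.54668, 1.855, 0.711)–(-0.865, 1.855, 0.711)  len=1.4117
  (v2,v7,v6) [-+-] → (0.54668, 1.855, 0.711)–(0.865, 1.855, 0.711)  len=0.3183
  (v6,v5,v4) [-+-] → (0.865, -1.17236, 0.711)–(0.865, -1.855, 0.711)  len=0.6826
  (v7,v5,v6) [++-] → (0.865, -1.17236, 0.711)–(0.865, 1.855, 0.711)  len=3.0274

Chained into 1 loop(s):
  loop 1: 8 segments, perimeter = 10.8800
Total perimeter = 10.880


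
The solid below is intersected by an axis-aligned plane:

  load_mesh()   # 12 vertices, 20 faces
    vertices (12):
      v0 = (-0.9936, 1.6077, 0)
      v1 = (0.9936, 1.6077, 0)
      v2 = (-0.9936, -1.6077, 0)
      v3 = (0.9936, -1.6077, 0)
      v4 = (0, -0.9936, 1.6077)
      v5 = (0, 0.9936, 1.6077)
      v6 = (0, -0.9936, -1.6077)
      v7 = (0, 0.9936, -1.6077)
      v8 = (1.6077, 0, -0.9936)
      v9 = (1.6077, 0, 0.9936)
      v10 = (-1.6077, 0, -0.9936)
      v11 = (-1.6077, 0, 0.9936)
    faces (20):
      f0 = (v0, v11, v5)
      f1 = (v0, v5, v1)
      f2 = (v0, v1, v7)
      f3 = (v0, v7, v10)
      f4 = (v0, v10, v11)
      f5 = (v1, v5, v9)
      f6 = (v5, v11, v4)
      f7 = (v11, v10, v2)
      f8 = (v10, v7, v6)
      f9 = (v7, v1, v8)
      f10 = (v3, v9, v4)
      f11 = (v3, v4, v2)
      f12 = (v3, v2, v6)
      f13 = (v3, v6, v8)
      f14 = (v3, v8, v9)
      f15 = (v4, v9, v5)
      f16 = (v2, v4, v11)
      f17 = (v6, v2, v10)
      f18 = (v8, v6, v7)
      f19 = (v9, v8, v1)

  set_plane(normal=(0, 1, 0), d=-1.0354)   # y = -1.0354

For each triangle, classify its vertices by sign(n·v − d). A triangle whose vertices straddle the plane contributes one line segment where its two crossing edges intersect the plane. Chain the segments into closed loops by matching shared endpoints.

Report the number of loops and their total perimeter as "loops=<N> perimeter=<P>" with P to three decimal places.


Straddling triangles (8 of 20):
  (v11,v10,v2) [++-] → (-1.2122, -1.0354, -0.353696)–(-1.2122, -1.0354, 0.353696)  len=0.7074
  (v3,v9,v4) [-++] → (1.2122, -1.0354, 0.353696)–(0.0676315, -1.0354, 1.49827)  len=1.6187
  (v3,v4,v2) [-+-] → (0.0676315, -1.0354, 1.49827)–(-0.0676315, -1.0354, 1.49827)  len=0.1353
  (v3,v2,v6) [--+] → (-0.0676315, -1.0354, -1.49827)–(0.0676315, -1.0354, -1.49827)  len=0.1353
  (v3,v6,v8) [-++] → (0.0676315, -1.0354, -1.49827)–(1.2122, -1.0354, -0.353696)  len=1.6187
  (v3,v8,v9) [-++] → (1.2122, -1.0354, -0.353696)–(1.2122, -1.0354, 0.353696)  len=0.7074
  (v2,v4,v11) [-++] → (-0.0676315, -1.0354, 1.49827)–(-1.2122, -1.0354, 0.353696)  len=1.6187
  (v6,v2,v10) [+-+] → (-0.0676315, -1.0354, -1.49827)–(-1.2122, -1.0354, -0.353696)  len=1.6187

Chained into 1 loop(s):
  loop 1: 8 segments, perimeter = 8.1600
Total perimeter = 8.160

loops=1 perimeter=8.160


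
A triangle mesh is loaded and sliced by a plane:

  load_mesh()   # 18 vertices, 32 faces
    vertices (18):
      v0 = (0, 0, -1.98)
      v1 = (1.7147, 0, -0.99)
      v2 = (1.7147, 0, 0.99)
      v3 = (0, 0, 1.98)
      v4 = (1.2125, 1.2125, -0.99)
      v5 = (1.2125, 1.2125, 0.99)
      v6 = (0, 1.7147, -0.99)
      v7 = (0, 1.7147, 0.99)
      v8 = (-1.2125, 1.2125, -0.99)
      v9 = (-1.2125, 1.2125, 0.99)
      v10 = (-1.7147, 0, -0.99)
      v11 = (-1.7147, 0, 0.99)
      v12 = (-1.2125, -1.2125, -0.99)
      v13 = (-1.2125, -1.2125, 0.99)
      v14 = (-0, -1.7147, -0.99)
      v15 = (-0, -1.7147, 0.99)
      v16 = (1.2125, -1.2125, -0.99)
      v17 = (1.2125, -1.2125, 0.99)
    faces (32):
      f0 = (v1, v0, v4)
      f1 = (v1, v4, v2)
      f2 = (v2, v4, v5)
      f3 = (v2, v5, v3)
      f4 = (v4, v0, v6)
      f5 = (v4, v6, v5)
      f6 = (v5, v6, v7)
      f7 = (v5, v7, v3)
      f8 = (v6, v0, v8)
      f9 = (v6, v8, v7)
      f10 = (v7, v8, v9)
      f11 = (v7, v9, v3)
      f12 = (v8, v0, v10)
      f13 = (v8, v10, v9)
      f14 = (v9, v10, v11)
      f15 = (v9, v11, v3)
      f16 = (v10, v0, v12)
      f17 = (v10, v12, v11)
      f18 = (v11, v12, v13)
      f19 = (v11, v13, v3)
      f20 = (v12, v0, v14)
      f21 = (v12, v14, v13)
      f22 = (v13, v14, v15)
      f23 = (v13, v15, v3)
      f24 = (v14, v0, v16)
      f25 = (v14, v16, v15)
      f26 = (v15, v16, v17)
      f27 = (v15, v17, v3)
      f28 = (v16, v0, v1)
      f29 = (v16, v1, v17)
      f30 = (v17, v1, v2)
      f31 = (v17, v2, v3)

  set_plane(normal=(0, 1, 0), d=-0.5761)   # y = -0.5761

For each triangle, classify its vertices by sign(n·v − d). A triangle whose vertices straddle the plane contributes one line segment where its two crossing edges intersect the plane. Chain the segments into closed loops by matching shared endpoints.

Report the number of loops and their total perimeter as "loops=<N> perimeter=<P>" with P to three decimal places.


Straddling triangles (12 of 32):
  (v10,v0,v12) [++-] → (-0.5761, -0.5761, -1.50962)–(-1.47609, -0.5761, -0.99)  len=1.0392
  (v10,v12,v11) [+-+] → (-1.47609, -0.5761, -0.99)–(-1.47609, -0.5761, 0.0492346)  len=1.0392
  (v11,v12,v13) [+--] → (-1.47609, -0.5761, 0.0492346)–(-1.47609, -0.5761, 0.99)  len=0.9408
  (v11,v13,v3) [+-+] → (-1.47609, -0.5761, 0.99)–(-0.5761, -0.5761, 1.50962)  len=1.0392
  (v12,v0,v14) [-+-] → (-0.5761, -0.5761, -1.50962)–(0, -0.5761, -1.64738)  len=0.5923
  (v13,v15,v3) [--+] → (0, -0.5761, 1.64738)–(-0.5761, -0.5761, 1.50962)  len=0.5923
  (v14,v0,v16) [-+-] → (0, -0.5761, -1.64738)–(0.5761, -0.5761, -1.50962)  len=0.5923
  (v15,v17,v3) [--+] → (0.5761, -0.5761, 1.50962)–(0, -0.5761, 1.64738)  len=0.5923
  (v16,v0,v1) [-++] → (0.5761, -0.5761, -1.50962)–(1.47609, -0.5761, -0.99)  len=1.0392
  (v16,v1,v17) [-+-] → (1.47609, -0.5761, -0.99)–(1.47609, -0.5761, -0.0492346)  len=0.9408
  (v17,v1,v2) [-++] → (1.47609, -0.5761, -0.0492346)–(1.47609, -0.5761, 0.99)  len=1.0392
  (v17,v2,v3) [-++] → (1.47609, -0.5761, 0.99)–(0.5761, -0.5761, 1.50962)  len=1.0392

Chained into 1 loop(s):
  loop 1: 12 segments, perimeter = 10.4863
Total perimeter = 10.486

loops=1 perimeter=10.486


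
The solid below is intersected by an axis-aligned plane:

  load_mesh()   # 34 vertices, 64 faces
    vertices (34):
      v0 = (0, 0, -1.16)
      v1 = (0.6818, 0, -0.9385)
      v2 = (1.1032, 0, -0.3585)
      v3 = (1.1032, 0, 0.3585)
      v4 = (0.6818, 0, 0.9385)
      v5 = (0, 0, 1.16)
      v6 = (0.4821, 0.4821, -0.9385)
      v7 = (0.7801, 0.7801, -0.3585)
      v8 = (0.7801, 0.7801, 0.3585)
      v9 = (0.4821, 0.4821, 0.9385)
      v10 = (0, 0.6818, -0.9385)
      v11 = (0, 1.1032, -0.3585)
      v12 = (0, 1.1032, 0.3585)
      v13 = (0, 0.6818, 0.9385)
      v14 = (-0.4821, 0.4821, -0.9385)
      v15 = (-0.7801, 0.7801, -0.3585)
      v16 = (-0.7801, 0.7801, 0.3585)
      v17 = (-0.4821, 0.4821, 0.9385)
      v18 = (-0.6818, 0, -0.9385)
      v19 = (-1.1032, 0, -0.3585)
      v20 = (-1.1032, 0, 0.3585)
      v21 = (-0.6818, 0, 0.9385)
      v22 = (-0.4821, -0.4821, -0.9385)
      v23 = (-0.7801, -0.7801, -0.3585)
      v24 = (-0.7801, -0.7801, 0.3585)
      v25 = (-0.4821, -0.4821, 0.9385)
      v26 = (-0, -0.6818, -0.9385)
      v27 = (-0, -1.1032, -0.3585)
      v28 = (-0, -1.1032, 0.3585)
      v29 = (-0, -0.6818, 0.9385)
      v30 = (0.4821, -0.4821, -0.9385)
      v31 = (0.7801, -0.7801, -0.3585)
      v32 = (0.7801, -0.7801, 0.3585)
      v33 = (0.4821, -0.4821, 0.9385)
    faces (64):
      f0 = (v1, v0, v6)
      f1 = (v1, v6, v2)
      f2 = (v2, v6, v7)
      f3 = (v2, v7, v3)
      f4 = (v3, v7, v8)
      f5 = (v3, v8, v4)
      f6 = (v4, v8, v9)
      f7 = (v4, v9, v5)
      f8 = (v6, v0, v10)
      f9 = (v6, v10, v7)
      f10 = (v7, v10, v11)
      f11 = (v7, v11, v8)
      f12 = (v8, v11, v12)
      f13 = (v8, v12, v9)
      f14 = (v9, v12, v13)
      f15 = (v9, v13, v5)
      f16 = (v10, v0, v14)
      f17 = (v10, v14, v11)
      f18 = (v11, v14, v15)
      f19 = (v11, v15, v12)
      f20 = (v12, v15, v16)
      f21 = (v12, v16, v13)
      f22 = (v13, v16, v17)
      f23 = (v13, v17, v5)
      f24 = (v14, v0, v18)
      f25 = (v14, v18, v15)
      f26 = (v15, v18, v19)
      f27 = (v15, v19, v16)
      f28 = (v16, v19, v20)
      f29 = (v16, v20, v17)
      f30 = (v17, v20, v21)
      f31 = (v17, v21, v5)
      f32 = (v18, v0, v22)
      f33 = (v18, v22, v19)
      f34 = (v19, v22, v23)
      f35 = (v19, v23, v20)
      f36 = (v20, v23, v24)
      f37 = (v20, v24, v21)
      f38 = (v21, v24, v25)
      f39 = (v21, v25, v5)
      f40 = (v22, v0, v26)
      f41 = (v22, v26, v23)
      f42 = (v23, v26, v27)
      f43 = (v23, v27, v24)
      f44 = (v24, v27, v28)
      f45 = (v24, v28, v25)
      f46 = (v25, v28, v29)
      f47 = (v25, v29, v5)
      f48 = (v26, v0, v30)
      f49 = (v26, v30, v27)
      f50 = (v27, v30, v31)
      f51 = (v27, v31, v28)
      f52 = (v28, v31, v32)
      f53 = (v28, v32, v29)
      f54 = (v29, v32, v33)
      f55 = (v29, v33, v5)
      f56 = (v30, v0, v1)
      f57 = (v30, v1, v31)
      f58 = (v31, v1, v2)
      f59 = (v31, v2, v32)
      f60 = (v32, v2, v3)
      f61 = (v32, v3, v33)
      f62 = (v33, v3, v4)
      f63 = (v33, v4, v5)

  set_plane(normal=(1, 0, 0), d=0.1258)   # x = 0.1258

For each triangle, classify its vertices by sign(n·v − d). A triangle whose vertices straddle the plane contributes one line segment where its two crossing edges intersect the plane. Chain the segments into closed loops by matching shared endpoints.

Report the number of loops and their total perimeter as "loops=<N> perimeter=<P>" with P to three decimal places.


loops=1 perimeter=6.929

Straddling triangles (20 of 64):
  (v1,v0,v6) [+-+] → (0.1258, 0, -1.11913)–(0.1258, 0.1258, -1.1022)  len=0.1269
  (v4,v9,v5) [++-] → (0.1258, 0.1258, 1.1022)–(0.1258, 0, 1.11913)  len=0.1269
  (v6,v0,v10) [+--] → (0.1258, 0.1258, -1.1022)–(0.1258, 0.62969, -0.9385)  len=0.5298
  (v6,v10,v7) [+-+] → (0.1258, 0.62969, -0.9385)–(0.1258, 0.697652, -0.844968)  len=0.1156
  (v7,v10,v11) [+--] → (0.1258, 0.697652, -0.844968)–(0.1258, 1.0511, -0.3585)  len=0.6013
  (v7,v11,v8) [+-+] → (0.1258, 1.0511, -0.3585)–(0.1258, 1.0511, -0.242876)  len=0.1156
  (v8,v11,v12) [+--] → (0.1258, 1.0511, -0.242876)–(0.1258, 1.0511, 0.3585)  len=0.6014
  (v8,v12,v9) [+-+] → (0.1258, 1.0511, 0.3585)–(0.1258, 0.941129, 0.509846)  len=0.1871
  (v9,v12,v13) [+--] → (0.1258, 0.941129, 0.509846)–(0.1258, 0.62969, 0.9385)  len=0.5298
  (v9,v13,v5) [+--] → (0.1258, 0.62969, 0.9385)–(0.1258, 0.1258, 1.1022)  len=0.5298
  (v26,v0,v30) [--+] → (0.1258, -0.1258, -1.1022)–(0.1258, -0.62969, -0.9385)  len=0.5298
  (v26,v30,v27) [-+-] → (0.1258, -0.62969, -0.9385)–(0.1258, -0.941129, -0.509846)  len=0.5298
  (v27,v30,v31) [-++] → (0.1258, -0.941129, -0.509846)–(0.1258, -1.0511, -0.3585)  len=0.1871
  (v27,v31,v28) [-+-] → (0.1258, -1.0511, -0.3585)–(0.1258, -1.0511, 0.242876)  len=0.6014
  (v28,v31,v32) [-++] → (0.1258, -1.0511, 0.242876)–(0.1258, -1.0511, 0.3585)  len=0.1156
  (v28,v32,v29) [-+-] → (0.1258, -1.0511, 0.3585)–(0.1258, -0.697652, 0.844968)  len=0.6013
  (v29,v32,v33) [-++] → (0.1258, -0.697652, 0.844968)–(0.1258, -0.62969, 0.9385)  len=0.1156
  (v29,v33,v5) [-+-] → (0.1258, -0.62969, 0.9385)–(0.1258, -0.1258, 1.1022)  len=0.5298
  (v30,v0,v1) [+-+] → (0.1258, -0.1258, -1.1022)–(0.1258, 0, -1.11913)  len=0.1269
  (v33,v4,v5) [++-] → (0.1258, 0, 1.11913)–(0.1258, -0.1258, 1.1022)  len=0.1269

Chained into 1 loop(s):
  loop 1: 20 segments, perimeter = 6.9287
Total perimeter = 6.929
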